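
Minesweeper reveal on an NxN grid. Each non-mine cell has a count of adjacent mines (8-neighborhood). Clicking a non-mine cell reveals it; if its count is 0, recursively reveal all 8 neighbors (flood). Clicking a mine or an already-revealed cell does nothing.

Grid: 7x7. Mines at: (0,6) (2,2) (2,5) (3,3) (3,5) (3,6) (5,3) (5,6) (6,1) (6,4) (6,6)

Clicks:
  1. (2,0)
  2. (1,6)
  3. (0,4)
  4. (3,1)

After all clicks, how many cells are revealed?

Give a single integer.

Answer: 24

Derivation:
Click 1 (2,0) count=0: revealed 23 new [(0,0) (0,1) (0,2) (0,3) (0,4) (0,5) (1,0) (1,1) (1,2) (1,3) (1,4) (1,5) (2,0) (2,1) (3,0) (3,1) (3,2) (4,0) (4,1) (4,2) (5,0) (5,1) (5,2)] -> total=23
Click 2 (1,6) count=2: revealed 1 new [(1,6)] -> total=24
Click 3 (0,4) count=0: revealed 0 new [(none)] -> total=24
Click 4 (3,1) count=1: revealed 0 new [(none)] -> total=24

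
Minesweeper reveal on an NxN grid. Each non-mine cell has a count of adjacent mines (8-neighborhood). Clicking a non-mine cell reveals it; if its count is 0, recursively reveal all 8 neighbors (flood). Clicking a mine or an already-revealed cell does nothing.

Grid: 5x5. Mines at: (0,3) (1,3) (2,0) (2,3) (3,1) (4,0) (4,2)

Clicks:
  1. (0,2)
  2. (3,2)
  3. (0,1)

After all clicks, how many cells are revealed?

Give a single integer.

Click 1 (0,2) count=2: revealed 1 new [(0,2)] -> total=1
Click 2 (3,2) count=3: revealed 1 new [(3,2)] -> total=2
Click 3 (0,1) count=0: revealed 5 new [(0,0) (0,1) (1,0) (1,1) (1,2)] -> total=7

Answer: 7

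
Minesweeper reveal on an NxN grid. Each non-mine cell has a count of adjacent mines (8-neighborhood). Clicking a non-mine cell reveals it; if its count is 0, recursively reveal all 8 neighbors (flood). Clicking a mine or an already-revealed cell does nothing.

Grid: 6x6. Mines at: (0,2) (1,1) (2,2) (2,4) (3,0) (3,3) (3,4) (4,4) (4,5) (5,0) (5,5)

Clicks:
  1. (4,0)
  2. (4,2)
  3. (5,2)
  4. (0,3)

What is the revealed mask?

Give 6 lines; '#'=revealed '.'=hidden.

Click 1 (4,0) count=2: revealed 1 new [(4,0)] -> total=1
Click 2 (4,2) count=1: revealed 1 new [(4,2)] -> total=2
Click 3 (5,2) count=0: revealed 5 new [(4,1) (4,3) (5,1) (5,2) (5,3)] -> total=7
Click 4 (0,3) count=1: revealed 1 new [(0,3)] -> total=8

Answer: ...#..
......
......
......
####..
.###..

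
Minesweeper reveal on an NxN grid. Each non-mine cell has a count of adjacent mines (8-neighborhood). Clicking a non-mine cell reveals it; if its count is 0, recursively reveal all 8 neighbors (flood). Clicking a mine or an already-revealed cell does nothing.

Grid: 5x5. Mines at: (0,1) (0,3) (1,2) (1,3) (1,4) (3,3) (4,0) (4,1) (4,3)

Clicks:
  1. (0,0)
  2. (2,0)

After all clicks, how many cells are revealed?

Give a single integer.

Click 1 (0,0) count=1: revealed 1 new [(0,0)] -> total=1
Click 2 (2,0) count=0: revealed 6 new [(1,0) (1,1) (2,0) (2,1) (3,0) (3,1)] -> total=7

Answer: 7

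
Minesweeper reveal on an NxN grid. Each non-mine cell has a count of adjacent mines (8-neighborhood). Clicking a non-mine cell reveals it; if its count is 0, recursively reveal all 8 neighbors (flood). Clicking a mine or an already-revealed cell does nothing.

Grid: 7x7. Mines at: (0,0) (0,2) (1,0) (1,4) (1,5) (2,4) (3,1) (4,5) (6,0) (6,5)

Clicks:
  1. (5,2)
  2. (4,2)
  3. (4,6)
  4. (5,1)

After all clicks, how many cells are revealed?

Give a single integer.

Answer: 16

Derivation:
Click 1 (5,2) count=0: revealed 15 new [(3,2) (3,3) (3,4) (4,1) (4,2) (4,3) (4,4) (5,1) (5,2) (5,3) (5,4) (6,1) (6,2) (6,3) (6,4)] -> total=15
Click 2 (4,2) count=1: revealed 0 new [(none)] -> total=15
Click 3 (4,6) count=1: revealed 1 new [(4,6)] -> total=16
Click 4 (5,1) count=1: revealed 0 new [(none)] -> total=16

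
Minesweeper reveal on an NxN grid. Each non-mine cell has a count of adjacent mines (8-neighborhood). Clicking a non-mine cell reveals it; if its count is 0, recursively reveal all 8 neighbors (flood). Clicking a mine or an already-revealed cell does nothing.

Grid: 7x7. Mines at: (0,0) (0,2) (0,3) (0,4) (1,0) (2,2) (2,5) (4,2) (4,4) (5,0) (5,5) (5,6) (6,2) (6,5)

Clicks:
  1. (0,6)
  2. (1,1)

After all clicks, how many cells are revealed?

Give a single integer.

Answer: 5

Derivation:
Click 1 (0,6) count=0: revealed 4 new [(0,5) (0,6) (1,5) (1,6)] -> total=4
Click 2 (1,1) count=4: revealed 1 new [(1,1)] -> total=5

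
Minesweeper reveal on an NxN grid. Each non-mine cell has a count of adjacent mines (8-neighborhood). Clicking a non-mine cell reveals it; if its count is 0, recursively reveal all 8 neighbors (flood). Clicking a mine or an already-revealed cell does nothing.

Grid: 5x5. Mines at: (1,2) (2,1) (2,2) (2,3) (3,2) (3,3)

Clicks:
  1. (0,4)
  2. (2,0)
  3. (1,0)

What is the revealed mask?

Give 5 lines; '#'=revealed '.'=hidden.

Answer: ...##
#..##
#....
.....
.....

Derivation:
Click 1 (0,4) count=0: revealed 4 new [(0,3) (0,4) (1,3) (1,4)] -> total=4
Click 2 (2,0) count=1: revealed 1 new [(2,0)] -> total=5
Click 3 (1,0) count=1: revealed 1 new [(1,0)] -> total=6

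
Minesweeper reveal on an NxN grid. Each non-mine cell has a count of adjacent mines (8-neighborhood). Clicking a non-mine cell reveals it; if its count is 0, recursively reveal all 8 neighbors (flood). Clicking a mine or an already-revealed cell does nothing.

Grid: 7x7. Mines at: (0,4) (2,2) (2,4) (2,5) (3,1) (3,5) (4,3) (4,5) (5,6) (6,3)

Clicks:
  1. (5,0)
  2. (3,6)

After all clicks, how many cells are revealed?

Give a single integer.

Answer: 10

Derivation:
Click 1 (5,0) count=0: revealed 9 new [(4,0) (4,1) (4,2) (5,0) (5,1) (5,2) (6,0) (6,1) (6,2)] -> total=9
Click 2 (3,6) count=3: revealed 1 new [(3,6)] -> total=10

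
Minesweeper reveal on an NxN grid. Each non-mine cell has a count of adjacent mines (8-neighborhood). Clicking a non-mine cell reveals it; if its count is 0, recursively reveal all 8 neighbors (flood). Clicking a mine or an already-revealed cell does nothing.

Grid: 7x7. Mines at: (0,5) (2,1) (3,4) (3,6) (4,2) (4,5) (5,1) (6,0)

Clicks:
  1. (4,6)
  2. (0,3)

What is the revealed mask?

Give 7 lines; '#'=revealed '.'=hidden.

Answer: #####..
#####..
..###..
.......
......#
.......
.......

Derivation:
Click 1 (4,6) count=2: revealed 1 new [(4,6)] -> total=1
Click 2 (0,3) count=0: revealed 13 new [(0,0) (0,1) (0,2) (0,3) (0,4) (1,0) (1,1) (1,2) (1,3) (1,4) (2,2) (2,3) (2,4)] -> total=14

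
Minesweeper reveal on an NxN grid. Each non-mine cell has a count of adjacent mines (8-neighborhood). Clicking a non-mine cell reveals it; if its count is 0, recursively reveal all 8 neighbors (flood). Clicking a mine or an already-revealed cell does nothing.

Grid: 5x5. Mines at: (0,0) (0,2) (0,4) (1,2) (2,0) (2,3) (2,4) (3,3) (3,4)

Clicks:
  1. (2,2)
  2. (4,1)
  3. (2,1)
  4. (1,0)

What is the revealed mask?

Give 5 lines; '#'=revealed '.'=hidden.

Click 1 (2,2) count=3: revealed 1 new [(2,2)] -> total=1
Click 2 (4,1) count=0: revealed 6 new [(3,0) (3,1) (3,2) (4,0) (4,1) (4,2)] -> total=7
Click 3 (2,1) count=2: revealed 1 new [(2,1)] -> total=8
Click 4 (1,0) count=2: revealed 1 new [(1,0)] -> total=9

Answer: .....
#....
.##..
###..
###..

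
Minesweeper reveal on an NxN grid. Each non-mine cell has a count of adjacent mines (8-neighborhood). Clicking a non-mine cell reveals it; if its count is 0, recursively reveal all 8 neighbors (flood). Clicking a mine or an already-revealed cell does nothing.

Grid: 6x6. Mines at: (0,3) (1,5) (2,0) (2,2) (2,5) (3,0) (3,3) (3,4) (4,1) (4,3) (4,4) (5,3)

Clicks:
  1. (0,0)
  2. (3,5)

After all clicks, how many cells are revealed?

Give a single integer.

Click 1 (0,0) count=0: revealed 6 new [(0,0) (0,1) (0,2) (1,0) (1,1) (1,2)] -> total=6
Click 2 (3,5) count=3: revealed 1 new [(3,5)] -> total=7

Answer: 7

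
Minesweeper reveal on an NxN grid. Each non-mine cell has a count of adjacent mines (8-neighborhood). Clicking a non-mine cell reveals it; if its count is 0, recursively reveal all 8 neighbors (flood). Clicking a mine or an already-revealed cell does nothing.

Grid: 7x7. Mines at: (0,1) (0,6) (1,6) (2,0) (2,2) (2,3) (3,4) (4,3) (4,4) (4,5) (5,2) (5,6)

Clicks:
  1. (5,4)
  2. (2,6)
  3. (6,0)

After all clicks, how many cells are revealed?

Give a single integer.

Click 1 (5,4) count=3: revealed 1 new [(5,4)] -> total=1
Click 2 (2,6) count=1: revealed 1 new [(2,6)] -> total=2
Click 3 (6,0) count=0: revealed 8 new [(3,0) (3,1) (4,0) (4,1) (5,0) (5,1) (6,0) (6,1)] -> total=10

Answer: 10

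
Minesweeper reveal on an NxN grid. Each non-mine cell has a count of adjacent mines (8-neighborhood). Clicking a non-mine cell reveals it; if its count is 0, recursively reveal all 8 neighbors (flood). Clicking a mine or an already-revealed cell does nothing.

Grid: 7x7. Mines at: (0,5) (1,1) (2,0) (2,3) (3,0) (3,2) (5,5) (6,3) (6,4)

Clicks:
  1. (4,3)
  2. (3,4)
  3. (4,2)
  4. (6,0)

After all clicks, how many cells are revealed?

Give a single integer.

Answer: 11

Derivation:
Click 1 (4,3) count=1: revealed 1 new [(4,3)] -> total=1
Click 2 (3,4) count=1: revealed 1 new [(3,4)] -> total=2
Click 3 (4,2) count=1: revealed 1 new [(4,2)] -> total=3
Click 4 (6,0) count=0: revealed 8 new [(4,0) (4,1) (5,0) (5,1) (5,2) (6,0) (6,1) (6,2)] -> total=11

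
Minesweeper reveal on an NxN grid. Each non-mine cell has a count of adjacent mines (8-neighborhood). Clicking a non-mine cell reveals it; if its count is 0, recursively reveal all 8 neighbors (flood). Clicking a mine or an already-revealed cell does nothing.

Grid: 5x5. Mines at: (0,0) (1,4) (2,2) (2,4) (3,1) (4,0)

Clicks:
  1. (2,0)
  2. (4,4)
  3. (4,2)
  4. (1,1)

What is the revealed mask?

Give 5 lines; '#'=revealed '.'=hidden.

Answer: .....
.#...
#....
..###
..###

Derivation:
Click 1 (2,0) count=1: revealed 1 new [(2,0)] -> total=1
Click 2 (4,4) count=0: revealed 6 new [(3,2) (3,3) (3,4) (4,2) (4,3) (4,4)] -> total=7
Click 3 (4,2) count=1: revealed 0 new [(none)] -> total=7
Click 4 (1,1) count=2: revealed 1 new [(1,1)] -> total=8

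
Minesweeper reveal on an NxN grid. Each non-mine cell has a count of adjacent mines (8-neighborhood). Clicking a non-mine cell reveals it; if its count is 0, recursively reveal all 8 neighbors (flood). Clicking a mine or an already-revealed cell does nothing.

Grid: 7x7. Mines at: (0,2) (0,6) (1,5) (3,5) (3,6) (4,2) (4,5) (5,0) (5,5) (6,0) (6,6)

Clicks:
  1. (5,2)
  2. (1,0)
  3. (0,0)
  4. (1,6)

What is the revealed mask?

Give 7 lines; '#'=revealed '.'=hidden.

Answer: ##.....
#####.#
#####..
#####..
##.....
..#....
.......

Derivation:
Click 1 (5,2) count=1: revealed 1 new [(5,2)] -> total=1
Click 2 (1,0) count=0: revealed 19 new [(0,0) (0,1) (1,0) (1,1) (1,2) (1,3) (1,4) (2,0) (2,1) (2,2) (2,3) (2,4) (3,0) (3,1) (3,2) (3,3) (3,4) (4,0) (4,1)] -> total=20
Click 3 (0,0) count=0: revealed 0 new [(none)] -> total=20
Click 4 (1,6) count=2: revealed 1 new [(1,6)] -> total=21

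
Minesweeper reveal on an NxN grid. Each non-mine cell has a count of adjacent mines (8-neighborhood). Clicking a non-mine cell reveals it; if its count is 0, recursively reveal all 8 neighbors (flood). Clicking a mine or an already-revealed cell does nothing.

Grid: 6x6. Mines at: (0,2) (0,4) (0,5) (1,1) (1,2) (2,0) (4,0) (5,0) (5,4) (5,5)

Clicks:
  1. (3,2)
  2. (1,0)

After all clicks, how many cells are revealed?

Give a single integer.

Answer: 22

Derivation:
Click 1 (3,2) count=0: revealed 21 new [(1,3) (1,4) (1,5) (2,1) (2,2) (2,3) (2,4) (2,5) (3,1) (3,2) (3,3) (3,4) (3,5) (4,1) (4,2) (4,3) (4,4) (4,5) (5,1) (5,2) (5,3)] -> total=21
Click 2 (1,0) count=2: revealed 1 new [(1,0)] -> total=22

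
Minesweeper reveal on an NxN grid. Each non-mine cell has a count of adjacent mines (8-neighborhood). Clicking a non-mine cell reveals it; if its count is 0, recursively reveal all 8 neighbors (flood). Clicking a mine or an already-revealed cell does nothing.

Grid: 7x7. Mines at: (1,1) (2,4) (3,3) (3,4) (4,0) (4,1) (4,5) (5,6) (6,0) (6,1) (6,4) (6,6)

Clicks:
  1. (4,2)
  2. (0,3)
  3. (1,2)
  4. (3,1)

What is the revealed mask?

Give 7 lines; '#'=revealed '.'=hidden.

Click 1 (4,2) count=2: revealed 1 new [(4,2)] -> total=1
Click 2 (0,3) count=0: revealed 14 new [(0,2) (0,3) (0,4) (0,5) (0,6) (1,2) (1,3) (1,4) (1,5) (1,6) (2,5) (2,6) (3,5) (3,6)] -> total=15
Click 3 (1,2) count=1: revealed 0 new [(none)] -> total=15
Click 4 (3,1) count=2: revealed 1 new [(3,1)] -> total=16

Answer: ..#####
..#####
.....##
.#...##
..#....
.......
.......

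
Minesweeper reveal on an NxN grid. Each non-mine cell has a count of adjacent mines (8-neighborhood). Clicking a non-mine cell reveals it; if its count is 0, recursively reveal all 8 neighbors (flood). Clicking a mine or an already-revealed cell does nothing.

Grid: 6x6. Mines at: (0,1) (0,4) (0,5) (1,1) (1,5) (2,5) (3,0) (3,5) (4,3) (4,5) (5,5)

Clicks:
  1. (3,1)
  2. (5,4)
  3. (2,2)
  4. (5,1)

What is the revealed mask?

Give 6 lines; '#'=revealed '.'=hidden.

Answer: ......
......
..#...
.#....
###...
###.#.

Derivation:
Click 1 (3,1) count=1: revealed 1 new [(3,1)] -> total=1
Click 2 (5,4) count=3: revealed 1 new [(5,4)] -> total=2
Click 3 (2,2) count=1: revealed 1 new [(2,2)] -> total=3
Click 4 (5,1) count=0: revealed 6 new [(4,0) (4,1) (4,2) (5,0) (5,1) (5,2)] -> total=9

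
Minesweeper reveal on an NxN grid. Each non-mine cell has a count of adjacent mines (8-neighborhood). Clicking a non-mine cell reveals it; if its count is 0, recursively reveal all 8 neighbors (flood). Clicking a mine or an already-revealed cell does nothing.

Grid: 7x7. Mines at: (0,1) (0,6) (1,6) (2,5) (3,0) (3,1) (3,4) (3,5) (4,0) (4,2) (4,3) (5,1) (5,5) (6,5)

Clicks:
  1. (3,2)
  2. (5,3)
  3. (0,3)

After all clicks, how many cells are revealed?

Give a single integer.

Click 1 (3,2) count=3: revealed 1 new [(3,2)] -> total=1
Click 2 (5,3) count=2: revealed 1 new [(5,3)] -> total=2
Click 3 (0,3) count=0: revealed 11 new [(0,2) (0,3) (0,4) (0,5) (1,2) (1,3) (1,4) (1,5) (2,2) (2,3) (2,4)] -> total=13

Answer: 13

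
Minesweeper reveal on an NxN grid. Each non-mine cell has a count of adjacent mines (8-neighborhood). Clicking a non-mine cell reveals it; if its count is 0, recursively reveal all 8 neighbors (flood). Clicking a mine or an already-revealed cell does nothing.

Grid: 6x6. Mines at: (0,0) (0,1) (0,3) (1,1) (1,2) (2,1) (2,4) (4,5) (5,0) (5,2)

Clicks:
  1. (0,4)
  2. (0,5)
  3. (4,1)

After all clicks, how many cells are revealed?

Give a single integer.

Click 1 (0,4) count=1: revealed 1 new [(0,4)] -> total=1
Click 2 (0,5) count=0: revealed 3 new [(0,5) (1,4) (1,5)] -> total=4
Click 3 (4,1) count=2: revealed 1 new [(4,1)] -> total=5

Answer: 5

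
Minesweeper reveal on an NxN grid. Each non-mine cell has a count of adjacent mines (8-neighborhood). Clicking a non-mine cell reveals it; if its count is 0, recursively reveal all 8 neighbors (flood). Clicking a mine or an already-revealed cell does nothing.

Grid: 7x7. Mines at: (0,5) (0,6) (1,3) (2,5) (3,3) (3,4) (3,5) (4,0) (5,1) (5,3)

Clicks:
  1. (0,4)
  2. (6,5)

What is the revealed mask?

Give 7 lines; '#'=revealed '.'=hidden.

Answer: ....#..
.......
.......
.......
....###
....###
....###

Derivation:
Click 1 (0,4) count=2: revealed 1 new [(0,4)] -> total=1
Click 2 (6,5) count=0: revealed 9 new [(4,4) (4,5) (4,6) (5,4) (5,5) (5,6) (6,4) (6,5) (6,6)] -> total=10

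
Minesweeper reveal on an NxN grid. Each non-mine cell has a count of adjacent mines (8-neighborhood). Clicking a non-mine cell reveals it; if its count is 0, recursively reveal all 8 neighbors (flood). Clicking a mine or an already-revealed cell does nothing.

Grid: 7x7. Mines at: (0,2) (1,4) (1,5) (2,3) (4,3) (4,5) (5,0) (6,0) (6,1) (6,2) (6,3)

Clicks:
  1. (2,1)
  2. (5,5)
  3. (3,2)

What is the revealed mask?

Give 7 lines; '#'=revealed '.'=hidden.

Answer: ##.....
###....
###....
###....
###....
.....#.
.......

Derivation:
Click 1 (2,1) count=0: revealed 14 new [(0,0) (0,1) (1,0) (1,1) (1,2) (2,0) (2,1) (2,2) (3,0) (3,1) (3,2) (4,0) (4,1) (4,2)] -> total=14
Click 2 (5,5) count=1: revealed 1 new [(5,5)] -> total=15
Click 3 (3,2) count=2: revealed 0 new [(none)] -> total=15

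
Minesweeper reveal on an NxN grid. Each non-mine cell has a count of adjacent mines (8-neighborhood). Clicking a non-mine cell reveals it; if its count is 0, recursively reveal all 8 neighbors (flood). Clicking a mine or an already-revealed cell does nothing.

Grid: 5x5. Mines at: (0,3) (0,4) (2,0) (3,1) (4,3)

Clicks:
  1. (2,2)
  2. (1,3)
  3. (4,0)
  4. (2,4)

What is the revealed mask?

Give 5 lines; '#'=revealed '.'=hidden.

Answer: .....
..###
..###
..###
#....

Derivation:
Click 1 (2,2) count=1: revealed 1 new [(2,2)] -> total=1
Click 2 (1,3) count=2: revealed 1 new [(1,3)] -> total=2
Click 3 (4,0) count=1: revealed 1 new [(4,0)] -> total=3
Click 4 (2,4) count=0: revealed 7 new [(1,2) (1,4) (2,3) (2,4) (3,2) (3,3) (3,4)] -> total=10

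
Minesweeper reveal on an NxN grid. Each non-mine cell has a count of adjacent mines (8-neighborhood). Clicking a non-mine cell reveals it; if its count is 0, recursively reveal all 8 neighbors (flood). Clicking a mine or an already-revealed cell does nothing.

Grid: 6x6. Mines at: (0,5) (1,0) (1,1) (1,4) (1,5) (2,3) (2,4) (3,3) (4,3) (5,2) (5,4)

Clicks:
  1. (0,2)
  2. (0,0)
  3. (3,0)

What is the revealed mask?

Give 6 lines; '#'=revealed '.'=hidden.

Click 1 (0,2) count=1: revealed 1 new [(0,2)] -> total=1
Click 2 (0,0) count=2: revealed 1 new [(0,0)] -> total=2
Click 3 (3,0) count=0: revealed 11 new [(2,0) (2,1) (2,2) (3,0) (3,1) (3,2) (4,0) (4,1) (4,2) (5,0) (5,1)] -> total=13

Answer: #.#...
......
###...
###...
###...
##....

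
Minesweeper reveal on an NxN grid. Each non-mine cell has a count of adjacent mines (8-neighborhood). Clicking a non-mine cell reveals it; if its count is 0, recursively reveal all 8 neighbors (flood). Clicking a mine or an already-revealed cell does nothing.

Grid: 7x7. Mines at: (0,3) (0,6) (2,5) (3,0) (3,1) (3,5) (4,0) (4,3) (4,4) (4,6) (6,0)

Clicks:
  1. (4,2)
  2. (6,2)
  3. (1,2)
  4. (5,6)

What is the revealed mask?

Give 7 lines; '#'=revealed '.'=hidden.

Click 1 (4,2) count=2: revealed 1 new [(4,2)] -> total=1
Click 2 (6,2) count=0: revealed 12 new [(5,1) (5,2) (5,3) (5,4) (5,5) (5,6) (6,1) (6,2) (6,3) (6,4) (6,5) (6,6)] -> total=13
Click 3 (1,2) count=1: revealed 1 new [(1,2)] -> total=14
Click 4 (5,6) count=1: revealed 0 new [(none)] -> total=14

Answer: .......
..#....
.......
.......
..#....
.######
.######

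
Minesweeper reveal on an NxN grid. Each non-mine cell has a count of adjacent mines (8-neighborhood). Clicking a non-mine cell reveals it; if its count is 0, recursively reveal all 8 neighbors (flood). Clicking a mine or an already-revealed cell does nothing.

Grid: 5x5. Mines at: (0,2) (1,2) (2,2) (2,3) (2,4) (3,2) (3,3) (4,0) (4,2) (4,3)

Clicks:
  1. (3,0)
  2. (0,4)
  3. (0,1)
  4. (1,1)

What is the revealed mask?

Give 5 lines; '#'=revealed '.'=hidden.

Answer: .#.##
.#.##
.....
#....
.....

Derivation:
Click 1 (3,0) count=1: revealed 1 new [(3,0)] -> total=1
Click 2 (0,4) count=0: revealed 4 new [(0,3) (0,4) (1,3) (1,4)] -> total=5
Click 3 (0,1) count=2: revealed 1 new [(0,1)] -> total=6
Click 4 (1,1) count=3: revealed 1 new [(1,1)] -> total=7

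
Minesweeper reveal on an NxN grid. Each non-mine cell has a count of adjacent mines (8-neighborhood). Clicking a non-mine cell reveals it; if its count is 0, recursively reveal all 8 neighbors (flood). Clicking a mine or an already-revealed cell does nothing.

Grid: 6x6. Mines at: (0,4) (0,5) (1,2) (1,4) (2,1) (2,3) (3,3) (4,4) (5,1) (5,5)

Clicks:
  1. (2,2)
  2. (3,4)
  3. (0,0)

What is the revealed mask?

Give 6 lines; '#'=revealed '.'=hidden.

Answer: ##....
##....
..#...
....#.
......
......

Derivation:
Click 1 (2,2) count=4: revealed 1 new [(2,2)] -> total=1
Click 2 (3,4) count=3: revealed 1 new [(3,4)] -> total=2
Click 3 (0,0) count=0: revealed 4 new [(0,0) (0,1) (1,0) (1,1)] -> total=6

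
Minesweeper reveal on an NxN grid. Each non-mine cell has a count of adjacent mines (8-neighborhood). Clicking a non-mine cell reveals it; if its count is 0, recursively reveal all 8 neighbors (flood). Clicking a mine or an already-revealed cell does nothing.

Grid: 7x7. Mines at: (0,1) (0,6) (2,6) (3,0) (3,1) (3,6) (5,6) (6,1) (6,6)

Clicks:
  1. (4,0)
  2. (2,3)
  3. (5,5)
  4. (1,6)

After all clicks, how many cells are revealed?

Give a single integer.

Click 1 (4,0) count=2: revealed 1 new [(4,0)] -> total=1
Click 2 (2,3) count=0: revealed 28 new [(0,2) (0,3) (0,4) (0,5) (1,2) (1,3) (1,4) (1,5) (2,2) (2,3) (2,4) (2,5) (3,2) (3,3) (3,4) (3,5) (4,2) (4,3) (4,4) (4,5) (5,2) (5,3) (5,4) (5,5) (6,2) (6,3) (6,4) (6,5)] -> total=29
Click 3 (5,5) count=2: revealed 0 new [(none)] -> total=29
Click 4 (1,6) count=2: revealed 1 new [(1,6)] -> total=30

Answer: 30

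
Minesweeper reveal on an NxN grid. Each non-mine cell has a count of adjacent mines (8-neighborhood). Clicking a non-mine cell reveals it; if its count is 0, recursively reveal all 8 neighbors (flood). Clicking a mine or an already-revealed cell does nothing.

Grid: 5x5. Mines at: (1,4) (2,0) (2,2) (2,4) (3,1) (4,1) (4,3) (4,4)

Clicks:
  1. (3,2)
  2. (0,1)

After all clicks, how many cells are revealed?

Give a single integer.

Click 1 (3,2) count=4: revealed 1 new [(3,2)] -> total=1
Click 2 (0,1) count=0: revealed 8 new [(0,0) (0,1) (0,2) (0,3) (1,0) (1,1) (1,2) (1,3)] -> total=9

Answer: 9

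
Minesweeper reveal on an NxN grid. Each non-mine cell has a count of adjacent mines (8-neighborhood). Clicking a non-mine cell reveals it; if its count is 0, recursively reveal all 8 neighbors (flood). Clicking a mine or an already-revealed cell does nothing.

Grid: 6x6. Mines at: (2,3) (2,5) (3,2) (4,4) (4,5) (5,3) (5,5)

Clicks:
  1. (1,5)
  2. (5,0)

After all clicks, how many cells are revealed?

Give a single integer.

Answer: 23

Derivation:
Click 1 (1,5) count=1: revealed 1 new [(1,5)] -> total=1
Click 2 (5,0) count=0: revealed 22 new [(0,0) (0,1) (0,2) (0,3) (0,4) (0,5) (1,0) (1,1) (1,2) (1,3) (1,4) (2,0) (2,1) (2,2) (3,0) (3,1) (4,0) (4,1) (4,2) (5,0) (5,1) (5,2)] -> total=23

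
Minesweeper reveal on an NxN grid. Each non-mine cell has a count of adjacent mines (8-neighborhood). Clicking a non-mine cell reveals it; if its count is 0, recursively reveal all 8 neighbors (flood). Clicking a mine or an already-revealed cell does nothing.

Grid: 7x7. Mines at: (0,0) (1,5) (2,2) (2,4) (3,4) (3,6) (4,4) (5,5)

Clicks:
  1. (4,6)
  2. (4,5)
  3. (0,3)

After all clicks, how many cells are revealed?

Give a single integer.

Answer: 10

Derivation:
Click 1 (4,6) count=2: revealed 1 new [(4,6)] -> total=1
Click 2 (4,5) count=4: revealed 1 new [(4,5)] -> total=2
Click 3 (0,3) count=0: revealed 8 new [(0,1) (0,2) (0,3) (0,4) (1,1) (1,2) (1,3) (1,4)] -> total=10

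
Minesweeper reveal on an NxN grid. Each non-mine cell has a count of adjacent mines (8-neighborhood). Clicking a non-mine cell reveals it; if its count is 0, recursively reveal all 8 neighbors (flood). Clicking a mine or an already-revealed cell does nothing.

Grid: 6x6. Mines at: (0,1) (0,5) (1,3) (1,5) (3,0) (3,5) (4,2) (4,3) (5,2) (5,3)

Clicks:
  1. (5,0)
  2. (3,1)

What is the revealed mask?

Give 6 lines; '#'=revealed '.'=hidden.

Click 1 (5,0) count=0: revealed 4 new [(4,0) (4,1) (5,0) (5,1)] -> total=4
Click 2 (3,1) count=2: revealed 1 new [(3,1)] -> total=5

Answer: ......
......
......
.#....
##....
##....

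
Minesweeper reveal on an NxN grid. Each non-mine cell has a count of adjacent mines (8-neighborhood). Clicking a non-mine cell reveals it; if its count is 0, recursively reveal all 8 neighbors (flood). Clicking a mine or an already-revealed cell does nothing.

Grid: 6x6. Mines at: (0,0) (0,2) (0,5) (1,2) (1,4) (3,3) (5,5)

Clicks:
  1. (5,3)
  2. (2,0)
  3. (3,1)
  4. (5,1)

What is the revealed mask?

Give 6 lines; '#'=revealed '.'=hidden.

Answer: ......
##....
###...
###...
#####.
#####.

Derivation:
Click 1 (5,3) count=0: revealed 18 new [(1,0) (1,1) (2,0) (2,1) (2,2) (3,0) (3,1) (3,2) (4,0) (4,1) (4,2) (4,3) (4,4) (5,0) (5,1) (5,2) (5,3) (5,4)] -> total=18
Click 2 (2,0) count=0: revealed 0 new [(none)] -> total=18
Click 3 (3,1) count=0: revealed 0 new [(none)] -> total=18
Click 4 (5,1) count=0: revealed 0 new [(none)] -> total=18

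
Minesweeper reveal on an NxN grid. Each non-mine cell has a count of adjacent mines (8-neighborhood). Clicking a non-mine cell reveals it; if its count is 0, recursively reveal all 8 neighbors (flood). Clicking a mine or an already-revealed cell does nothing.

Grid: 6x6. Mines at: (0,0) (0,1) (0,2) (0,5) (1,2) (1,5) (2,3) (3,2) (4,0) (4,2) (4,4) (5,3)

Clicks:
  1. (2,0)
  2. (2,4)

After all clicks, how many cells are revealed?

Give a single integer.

Click 1 (2,0) count=0: revealed 6 new [(1,0) (1,1) (2,0) (2,1) (3,0) (3,1)] -> total=6
Click 2 (2,4) count=2: revealed 1 new [(2,4)] -> total=7

Answer: 7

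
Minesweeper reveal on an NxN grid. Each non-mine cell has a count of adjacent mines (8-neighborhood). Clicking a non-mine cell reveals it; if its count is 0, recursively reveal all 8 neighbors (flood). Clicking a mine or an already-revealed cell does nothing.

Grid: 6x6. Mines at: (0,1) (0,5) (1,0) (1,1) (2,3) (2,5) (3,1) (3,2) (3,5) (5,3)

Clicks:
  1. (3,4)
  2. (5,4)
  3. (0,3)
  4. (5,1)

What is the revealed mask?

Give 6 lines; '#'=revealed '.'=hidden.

Answer: ..###.
..###.
......
....#.
###...
###.#.

Derivation:
Click 1 (3,4) count=3: revealed 1 new [(3,4)] -> total=1
Click 2 (5,4) count=1: revealed 1 new [(5,4)] -> total=2
Click 3 (0,3) count=0: revealed 6 new [(0,2) (0,3) (0,4) (1,2) (1,3) (1,4)] -> total=8
Click 4 (5,1) count=0: revealed 6 new [(4,0) (4,1) (4,2) (5,0) (5,1) (5,2)] -> total=14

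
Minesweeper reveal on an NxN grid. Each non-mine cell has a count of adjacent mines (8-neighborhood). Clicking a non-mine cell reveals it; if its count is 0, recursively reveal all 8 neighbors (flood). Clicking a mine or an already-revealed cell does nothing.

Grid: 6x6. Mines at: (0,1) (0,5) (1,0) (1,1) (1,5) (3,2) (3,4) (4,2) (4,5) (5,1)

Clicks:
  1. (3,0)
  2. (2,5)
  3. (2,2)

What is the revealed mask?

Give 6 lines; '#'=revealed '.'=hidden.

Answer: ......
......
###..#
##....
##....
......

Derivation:
Click 1 (3,0) count=0: revealed 6 new [(2,0) (2,1) (3,0) (3,1) (4,0) (4,1)] -> total=6
Click 2 (2,5) count=2: revealed 1 new [(2,5)] -> total=7
Click 3 (2,2) count=2: revealed 1 new [(2,2)] -> total=8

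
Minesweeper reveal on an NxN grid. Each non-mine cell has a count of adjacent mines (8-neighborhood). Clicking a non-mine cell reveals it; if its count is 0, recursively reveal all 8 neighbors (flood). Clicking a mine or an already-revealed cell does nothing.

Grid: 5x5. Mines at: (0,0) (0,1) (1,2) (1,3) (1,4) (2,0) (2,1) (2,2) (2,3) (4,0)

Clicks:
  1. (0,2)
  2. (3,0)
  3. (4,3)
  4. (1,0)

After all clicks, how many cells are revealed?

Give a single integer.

Answer: 11

Derivation:
Click 1 (0,2) count=3: revealed 1 new [(0,2)] -> total=1
Click 2 (3,0) count=3: revealed 1 new [(3,0)] -> total=2
Click 3 (4,3) count=0: revealed 8 new [(3,1) (3,2) (3,3) (3,4) (4,1) (4,2) (4,3) (4,4)] -> total=10
Click 4 (1,0) count=4: revealed 1 new [(1,0)] -> total=11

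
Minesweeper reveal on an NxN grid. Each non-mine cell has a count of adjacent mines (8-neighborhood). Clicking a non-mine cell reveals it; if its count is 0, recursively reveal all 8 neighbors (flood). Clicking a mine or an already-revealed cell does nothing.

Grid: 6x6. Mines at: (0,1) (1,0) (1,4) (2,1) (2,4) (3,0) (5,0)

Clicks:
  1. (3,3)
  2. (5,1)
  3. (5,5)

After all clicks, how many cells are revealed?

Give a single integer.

Click 1 (3,3) count=1: revealed 1 new [(3,3)] -> total=1
Click 2 (5,1) count=1: revealed 1 new [(5,1)] -> total=2
Click 3 (5,5) count=0: revealed 13 new [(3,1) (3,2) (3,4) (3,5) (4,1) (4,2) (4,3) (4,4) (4,5) (5,2) (5,3) (5,4) (5,5)] -> total=15

Answer: 15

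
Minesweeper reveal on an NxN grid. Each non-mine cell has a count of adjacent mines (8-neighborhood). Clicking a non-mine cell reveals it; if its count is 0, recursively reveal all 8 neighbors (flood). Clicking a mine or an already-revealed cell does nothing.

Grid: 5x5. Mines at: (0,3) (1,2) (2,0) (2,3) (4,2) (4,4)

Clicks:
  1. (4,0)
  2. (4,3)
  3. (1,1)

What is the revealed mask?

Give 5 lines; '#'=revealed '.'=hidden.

Click 1 (4,0) count=0: revealed 4 new [(3,0) (3,1) (4,0) (4,1)] -> total=4
Click 2 (4,3) count=2: revealed 1 new [(4,3)] -> total=5
Click 3 (1,1) count=2: revealed 1 new [(1,1)] -> total=6

Answer: .....
.#...
.....
##...
##.#.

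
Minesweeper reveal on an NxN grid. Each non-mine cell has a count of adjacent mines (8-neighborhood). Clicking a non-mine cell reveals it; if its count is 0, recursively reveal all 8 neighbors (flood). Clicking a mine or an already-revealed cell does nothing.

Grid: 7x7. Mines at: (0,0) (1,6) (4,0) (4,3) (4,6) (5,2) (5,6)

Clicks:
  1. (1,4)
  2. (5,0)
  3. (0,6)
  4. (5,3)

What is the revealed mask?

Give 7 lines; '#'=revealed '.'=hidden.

Answer: .######
######.
######.
######.
.......
#..#...
.......

Derivation:
Click 1 (1,4) count=0: revealed 23 new [(0,1) (0,2) (0,3) (0,4) (0,5) (1,0) (1,1) (1,2) (1,3) (1,4) (1,5) (2,0) (2,1) (2,2) (2,3) (2,4) (2,5) (3,0) (3,1) (3,2) (3,3) (3,4) (3,5)] -> total=23
Click 2 (5,0) count=1: revealed 1 new [(5,0)] -> total=24
Click 3 (0,6) count=1: revealed 1 new [(0,6)] -> total=25
Click 4 (5,3) count=2: revealed 1 new [(5,3)] -> total=26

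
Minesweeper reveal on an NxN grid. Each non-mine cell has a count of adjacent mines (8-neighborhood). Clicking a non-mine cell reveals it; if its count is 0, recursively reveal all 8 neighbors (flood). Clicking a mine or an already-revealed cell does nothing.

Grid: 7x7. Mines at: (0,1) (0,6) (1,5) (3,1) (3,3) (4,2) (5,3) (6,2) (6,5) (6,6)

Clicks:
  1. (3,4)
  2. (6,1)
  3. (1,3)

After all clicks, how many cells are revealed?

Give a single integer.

Answer: 11

Derivation:
Click 1 (3,4) count=1: revealed 1 new [(3,4)] -> total=1
Click 2 (6,1) count=1: revealed 1 new [(6,1)] -> total=2
Click 3 (1,3) count=0: revealed 9 new [(0,2) (0,3) (0,4) (1,2) (1,3) (1,4) (2,2) (2,3) (2,4)] -> total=11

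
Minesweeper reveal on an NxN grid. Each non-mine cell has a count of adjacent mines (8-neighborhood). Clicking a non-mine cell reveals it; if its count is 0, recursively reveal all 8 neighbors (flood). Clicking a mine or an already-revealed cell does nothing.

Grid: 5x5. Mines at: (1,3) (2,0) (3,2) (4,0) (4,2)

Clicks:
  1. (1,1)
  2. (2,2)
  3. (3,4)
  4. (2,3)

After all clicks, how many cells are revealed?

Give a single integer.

Answer: 8

Derivation:
Click 1 (1,1) count=1: revealed 1 new [(1,1)] -> total=1
Click 2 (2,2) count=2: revealed 1 new [(2,2)] -> total=2
Click 3 (3,4) count=0: revealed 6 new [(2,3) (2,4) (3,3) (3,4) (4,3) (4,4)] -> total=8
Click 4 (2,3) count=2: revealed 0 new [(none)] -> total=8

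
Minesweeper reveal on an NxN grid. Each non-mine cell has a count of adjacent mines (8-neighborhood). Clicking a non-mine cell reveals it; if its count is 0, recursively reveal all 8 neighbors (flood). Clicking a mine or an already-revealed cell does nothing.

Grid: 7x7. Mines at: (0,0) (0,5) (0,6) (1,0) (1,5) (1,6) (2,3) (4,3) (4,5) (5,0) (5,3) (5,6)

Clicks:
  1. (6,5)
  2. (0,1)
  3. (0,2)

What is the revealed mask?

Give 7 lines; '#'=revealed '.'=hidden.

Click 1 (6,5) count=1: revealed 1 new [(6,5)] -> total=1
Click 2 (0,1) count=2: revealed 1 new [(0,1)] -> total=2
Click 3 (0,2) count=0: revealed 7 new [(0,2) (0,3) (0,4) (1,1) (1,2) (1,3) (1,4)] -> total=9

Answer: .####..
.####..
.......
.......
.......
.......
.....#.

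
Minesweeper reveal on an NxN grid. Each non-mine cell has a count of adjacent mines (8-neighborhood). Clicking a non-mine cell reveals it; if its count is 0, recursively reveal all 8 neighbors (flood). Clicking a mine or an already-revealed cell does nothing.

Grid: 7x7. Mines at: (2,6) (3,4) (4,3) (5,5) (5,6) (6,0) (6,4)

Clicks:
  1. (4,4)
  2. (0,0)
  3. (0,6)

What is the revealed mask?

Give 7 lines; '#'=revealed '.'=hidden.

Answer: #######
#######
######.
####...
###.#..
###....
.......

Derivation:
Click 1 (4,4) count=3: revealed 1 new [(4,4)] -> total=1
Click 2 (0,0) count=0: revealed 30 new [(0,0) (0,1) (0,2) (0,3) (0,4) (0,5) (0,6) (1,0) (1,1) (1,2) (1,3) (1,4) (1,5) (1,6) (2,0) (2,1) (2,2) (2,3) (2,4) (2,5) (3,0) (3,1) (3,2) (3,3) (4,0) (4,1) (4,2) (5,0) (5,1) (5,2)] -> total=31
Click 3 (0,6) count=0: revealed 0 new [(none)] -> total=31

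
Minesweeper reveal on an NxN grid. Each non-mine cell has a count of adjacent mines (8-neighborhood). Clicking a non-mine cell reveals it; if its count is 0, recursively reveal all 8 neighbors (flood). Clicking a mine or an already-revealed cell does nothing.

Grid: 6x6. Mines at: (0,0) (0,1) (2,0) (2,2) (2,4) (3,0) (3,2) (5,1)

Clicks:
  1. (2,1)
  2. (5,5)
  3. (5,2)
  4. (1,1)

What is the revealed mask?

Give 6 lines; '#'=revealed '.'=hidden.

Click 1 (2,1) count=4: revealed 1 new [(2,1)] -> total=1
Click 2 (5,5) count=0: revealed 11 new [(3,3) (3,4) (3,5) (4,2) (4,3) (4,4) (4,5) (5,2) (5,3) (5,4) (5,5)] -> total=12
Click 3 (5,2) count=1: revealed 0 new [(none)] -> total=12
Click 4 (1,1) count=4: revealed 1 new [(1,1)] -> total=13

Answer: ......
.#....
.#....
...###
..####
..####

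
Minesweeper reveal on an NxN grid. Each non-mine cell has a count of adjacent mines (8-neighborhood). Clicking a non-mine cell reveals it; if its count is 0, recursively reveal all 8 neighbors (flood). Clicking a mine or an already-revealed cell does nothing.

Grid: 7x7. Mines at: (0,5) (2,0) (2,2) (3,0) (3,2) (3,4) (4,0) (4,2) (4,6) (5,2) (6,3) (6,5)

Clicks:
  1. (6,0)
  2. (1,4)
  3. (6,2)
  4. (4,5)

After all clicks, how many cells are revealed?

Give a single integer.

Answer: 7

Derivation:
Click 1 (6,0) count=0: revealed 4 new [(5,0) (5,1) (6,0) (6,1)] -> total=4
Click 2 (1,4) count=1: revealed 1 new [(1,4)] -> total=5
Click 3 (6,2) count=2: revealed 1 new [(6,2)] -> total=6
Click 4 (4,5) count=2: revealed 1 new [(4,5)] -> total=7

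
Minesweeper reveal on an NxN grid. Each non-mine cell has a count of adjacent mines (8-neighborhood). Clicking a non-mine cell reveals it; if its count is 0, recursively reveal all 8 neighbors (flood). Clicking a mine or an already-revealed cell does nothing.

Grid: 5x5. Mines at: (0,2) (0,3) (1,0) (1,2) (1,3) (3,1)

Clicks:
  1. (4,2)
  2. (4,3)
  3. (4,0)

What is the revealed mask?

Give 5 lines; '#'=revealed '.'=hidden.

Answer: .....
.....
..###
..###
#.###

Derivation:
Click 1 (4,2) count=1: revealed 1 new [(4,2)] -> total=1
Click 2 (4,3) count=0: revealed 8 new [(2,2) (2,3) (2,4) (3,2) (3,3) (3,4) (4,3) (4,4)] -> total=9
Click 3 (4,0) count=1: revealed 1 new [(4,0)] -> total=10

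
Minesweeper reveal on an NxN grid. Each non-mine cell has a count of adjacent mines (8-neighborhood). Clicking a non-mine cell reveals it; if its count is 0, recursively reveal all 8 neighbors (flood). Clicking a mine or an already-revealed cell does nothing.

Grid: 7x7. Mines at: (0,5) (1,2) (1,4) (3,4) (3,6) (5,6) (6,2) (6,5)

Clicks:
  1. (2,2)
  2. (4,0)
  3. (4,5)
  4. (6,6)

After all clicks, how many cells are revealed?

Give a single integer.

Answer: 24

Derivation:
Click 1 (2,2) count=1: revealed 1 new [(2,2)] -> total=1
Click 2 (4,0) count=0: revealed 21 new [(0,0) (0,1) (1,0) (1,1) (2,0) (2,1) (2,3) (3,0) (3,1) (3,2) (3,3) (4,0) (4,1) (4,2) (4,3) (5,0) (5,1) (5,2) (5,3) (6,0) (6,1)] -> total=22
Click 3 (4,5) count=3: revealed 1 new [(4,5)] -> total=23
Click 4 (6,6) count=2: revealed 1 new [(6,6)] -> total=24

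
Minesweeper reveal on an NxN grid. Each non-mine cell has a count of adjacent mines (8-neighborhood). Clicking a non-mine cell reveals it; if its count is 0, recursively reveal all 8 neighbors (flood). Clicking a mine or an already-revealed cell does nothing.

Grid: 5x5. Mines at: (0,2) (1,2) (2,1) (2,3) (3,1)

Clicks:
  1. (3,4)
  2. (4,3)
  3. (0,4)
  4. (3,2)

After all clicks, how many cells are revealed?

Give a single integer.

Click 1 (3,4) count=1: revealed 1 new [(3,4)] -> total=1
Click 2 (4,3) count=0: revealed 5 new [(3,2) (3,3) (4,2) (4,3) (4,4)] -> total=6
Click 3 (0,4) count=0: revealed 4 new [(0,3) (0,4) (1,3) (1,4)] -> total=10
Click 4 (3,2) count=3: revealed 0 new [(none)] -> total=10

Answer: 10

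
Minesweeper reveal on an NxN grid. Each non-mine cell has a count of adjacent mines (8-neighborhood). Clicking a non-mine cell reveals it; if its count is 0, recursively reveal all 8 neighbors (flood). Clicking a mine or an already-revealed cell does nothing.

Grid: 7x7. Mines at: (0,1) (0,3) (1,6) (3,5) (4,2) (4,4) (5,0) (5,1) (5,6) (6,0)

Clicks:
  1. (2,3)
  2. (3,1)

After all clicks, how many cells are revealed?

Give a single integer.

Click 1 (2,3) count=0: revealed 17 new [(1,0) (1,1) (1,2) (1,3) (1,4) (2,0) (2,1) (2,2) (2,3) (2,4) (3,0) (3,1) (3,2) (3,3) (3,4) (4,0) (4,1)] -> total=17
Click 2 (3,1) count=1: revealed 0 new [(none)] -> total=17

Answer: 17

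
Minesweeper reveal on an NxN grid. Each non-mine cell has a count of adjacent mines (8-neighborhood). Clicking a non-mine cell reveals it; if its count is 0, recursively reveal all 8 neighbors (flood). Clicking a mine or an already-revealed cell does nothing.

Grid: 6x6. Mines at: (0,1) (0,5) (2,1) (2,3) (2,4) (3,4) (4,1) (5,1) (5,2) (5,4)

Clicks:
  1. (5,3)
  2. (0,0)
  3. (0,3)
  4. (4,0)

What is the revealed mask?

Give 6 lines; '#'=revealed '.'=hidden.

Answer: #.###.
..###.
......
......
#.....
...#..

Derivation:
Click 1 (5,3) count=2: revealed 1 new [(5,3)] -> total=1
Click 2 (0,0) count=1: revealed 1 new [(0,0)] -> total=2
Click 3 (0,3) count=0: revealed 6 new [(0,2) (0,3) (0,4) (1,2) (1,3) (1,4)] -> total=8
Click 4 (4,0) count=2: revealed 1 new [(4,0)] -> total=9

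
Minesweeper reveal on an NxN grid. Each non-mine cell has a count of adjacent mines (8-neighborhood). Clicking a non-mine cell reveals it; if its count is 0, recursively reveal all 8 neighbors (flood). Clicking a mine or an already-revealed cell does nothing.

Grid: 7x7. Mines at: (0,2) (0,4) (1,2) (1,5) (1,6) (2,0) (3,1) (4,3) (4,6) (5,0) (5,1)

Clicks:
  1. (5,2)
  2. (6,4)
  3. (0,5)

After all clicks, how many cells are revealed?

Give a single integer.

Click 1 (5,2) count=2: revealed 1 new [(5,2)] -> total=1
Click 2 (6,4) count=0: revealed 9 new [(5,3) (5,4) (5,5) (5,6) (6,2) (6,3) (6,4) (6,5) (6,6)] -> total=10
Click 3 (0,5) count=3: revealed 1 new [(0,5)] -> total=11

Answer: 11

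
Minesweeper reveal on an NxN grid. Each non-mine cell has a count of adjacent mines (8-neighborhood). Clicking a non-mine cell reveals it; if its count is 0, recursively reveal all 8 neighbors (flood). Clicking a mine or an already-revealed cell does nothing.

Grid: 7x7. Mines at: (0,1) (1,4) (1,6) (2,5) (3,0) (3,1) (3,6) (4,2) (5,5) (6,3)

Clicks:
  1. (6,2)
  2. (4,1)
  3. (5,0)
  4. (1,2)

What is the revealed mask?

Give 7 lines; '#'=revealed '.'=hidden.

Click 1 (6,2) count=1: revealed 1 new [(6,2)] -> total=1
Click 2 (4,1) count=3: revealed 1 new [(4,1)] -> total=2
Click 3 (5,0) count=0: revealed 6 new [(4,0) (5,0) (5,1) (5,2) (6,0) (6,1)] -> total=8
Click 4 (1,2) count=1: revealed 1 new [(1,2)] -> total=9

Answer: .......
..#....
.......
.......
##.....
###....
###....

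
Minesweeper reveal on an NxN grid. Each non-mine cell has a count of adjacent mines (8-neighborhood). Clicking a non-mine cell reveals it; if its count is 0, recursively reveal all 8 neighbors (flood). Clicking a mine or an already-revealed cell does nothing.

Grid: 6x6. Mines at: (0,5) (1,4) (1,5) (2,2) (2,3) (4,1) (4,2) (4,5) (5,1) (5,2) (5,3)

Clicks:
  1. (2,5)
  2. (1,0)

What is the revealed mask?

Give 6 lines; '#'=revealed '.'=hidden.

Click 1 (2,5) count=2: revealed 1 new [(2,5)] -> total=1
Click 2 (1,0) count=0: revealed 12 new [(0,0) (0,1) (0,2) (0,3) (1,0) (1,1) (1,2) (1,3) (2,0) (2,1) (3,0) (3,1)] -> total=13

Answer: ####..
####..
##...#
##....
......
......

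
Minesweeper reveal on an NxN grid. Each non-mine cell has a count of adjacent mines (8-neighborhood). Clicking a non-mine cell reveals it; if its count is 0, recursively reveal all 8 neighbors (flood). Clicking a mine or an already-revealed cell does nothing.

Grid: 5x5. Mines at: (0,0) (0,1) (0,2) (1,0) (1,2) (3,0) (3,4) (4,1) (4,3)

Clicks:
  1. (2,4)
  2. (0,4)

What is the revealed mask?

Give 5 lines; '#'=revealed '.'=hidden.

Answer: ...##
...##
...##
.....
.....

Derivation:
Click 1 (2,4) count=1: revealed 1 new [(2,4)] -> total=1
Click 2 (0,4) count=0: revealed 5 new [(0,3) (0,4) (1,3) (1,4) (2,3)] -> total=6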